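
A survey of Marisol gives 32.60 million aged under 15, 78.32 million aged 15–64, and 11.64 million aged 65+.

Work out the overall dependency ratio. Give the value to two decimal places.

Total dependency ratio: 56.49

Total dependency ratio = (32.60 + 11.64) / 78.32 × 100 = 44.24 / 78.32 × 100 = 56.49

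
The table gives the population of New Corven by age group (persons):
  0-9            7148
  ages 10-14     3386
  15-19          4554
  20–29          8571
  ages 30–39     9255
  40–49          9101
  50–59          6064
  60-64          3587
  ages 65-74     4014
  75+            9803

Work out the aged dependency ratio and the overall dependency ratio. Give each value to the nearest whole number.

Old-age dependency ratio: 34
Total dependency ratio: 59

0–14: 7148 + 3386 = 10534
15–64: 4554 + 8571 + 9255 + 9101 + 6064 + 3587 = 41132
65+: 4014 + 9803 = 13817
Old-age dependency ratio = 13817 / 41132 × 100 = 34
Total dependency ratio = (10534 + 13817) / 41132 × 100 = 24351 / 41132 × 100 = 59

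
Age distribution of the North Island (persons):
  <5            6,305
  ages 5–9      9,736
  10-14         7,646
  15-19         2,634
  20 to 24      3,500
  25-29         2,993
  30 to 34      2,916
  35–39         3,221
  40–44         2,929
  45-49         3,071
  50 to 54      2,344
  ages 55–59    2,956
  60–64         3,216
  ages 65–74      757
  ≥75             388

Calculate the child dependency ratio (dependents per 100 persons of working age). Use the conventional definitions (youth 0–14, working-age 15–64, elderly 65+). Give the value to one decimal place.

Youth dependency ratio: 79.5

0–14: 6,305 + 9,736 + 7,646 = 23,687
15–64: 2,634 + 3,500 + 2,993 + 2,916 + 3,221 + 2,929 + 3,071 + 2,344 + 2,956 + 3,216 = 29,780
65+: 757 + 388 = 1,145
Youth dependency ratio = 23,687 / 29,780 × 100 = 79.5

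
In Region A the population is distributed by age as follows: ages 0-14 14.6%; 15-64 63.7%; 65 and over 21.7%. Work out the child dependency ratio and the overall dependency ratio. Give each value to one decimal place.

Youth dependency ratio: 22.9
Total dependency ratio: 57.0

Youth dependency ratio = 14.6 / 63.7 × 100 = 22.9
Total dependency ratio = (14.6 + 21.7) / 63.7 × 100 = 36.3 / 63.7 × 100 = 57.0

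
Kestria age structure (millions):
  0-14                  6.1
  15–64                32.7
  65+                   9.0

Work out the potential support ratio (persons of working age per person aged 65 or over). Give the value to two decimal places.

Potential support ratio = 32.7 / 9.0 = 3.63

Potential support ratio: 3.63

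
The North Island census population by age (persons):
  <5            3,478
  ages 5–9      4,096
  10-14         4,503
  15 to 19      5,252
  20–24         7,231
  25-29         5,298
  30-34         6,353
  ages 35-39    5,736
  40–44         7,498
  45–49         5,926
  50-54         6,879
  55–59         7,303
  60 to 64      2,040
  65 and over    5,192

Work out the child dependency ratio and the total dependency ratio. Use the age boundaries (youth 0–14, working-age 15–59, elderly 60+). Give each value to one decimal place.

0–14: 3,478 + 4,096 + 4,503 = 12,077
15–59: 5,252 + 7,231 + 5,298 + 6,353 + 5,736 + 7,498 + 5,926 + 6,879 + 7,303 = 57,476
60+: 2,040 + 5,192 = 7,232
Youth dependency ratio = 12,077 / 57,476 × 100 = 21.0
Total dependency ratio = (12,077 + 7,232) / 57,476 × 100 = 19,309 / 57,476 × 100 = 33.6

Youth dependency ratio: 21.0
Total dependency ratio: 33.6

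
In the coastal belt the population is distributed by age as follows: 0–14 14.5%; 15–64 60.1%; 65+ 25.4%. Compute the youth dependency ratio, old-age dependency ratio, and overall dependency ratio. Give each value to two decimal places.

Youth dependency ratio: 24.13
Old-age dependency ratio: 42.26
Total dependency ratio: 66.39

Youth dependency ratio = 14.5 / 60.1 × 100 = 24.13
Old-age dependency ratio = 25.4 / 60.1 × 100 = 42.26
Total dependency ratio = (14.5 + 25.4) / 60.1 × 100 = 39.9 / 60.1 × 100 = 66.39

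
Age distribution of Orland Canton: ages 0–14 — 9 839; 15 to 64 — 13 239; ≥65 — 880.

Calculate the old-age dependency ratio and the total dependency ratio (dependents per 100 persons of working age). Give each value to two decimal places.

Old-age dependency ratio: 6.65
Total dependency ratio: 80.97

Old-age dependency ratio = 880 / 13 239 × 100 = 6.65
Total dependency ratio = (9 839 + 880) / 13 239 × 100 = 10 719 / 13 239 × 100 = 80.97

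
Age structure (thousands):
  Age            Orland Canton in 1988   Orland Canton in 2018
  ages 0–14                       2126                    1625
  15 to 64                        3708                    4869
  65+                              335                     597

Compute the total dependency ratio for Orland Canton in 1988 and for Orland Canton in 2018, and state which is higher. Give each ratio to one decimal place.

Orland Canton in 1988: (2126 + 335) / 3708 × 100 = 2461 / 3708 × 100 = 66.4
Orland Canton in 2018: (1625 + 597) / 4869 × 100 = 2222 / 4869 × 100 = 45.6

Orland Canton in 1988: 66.4
Orland Canton in 2018: 45.6
Higher: Orland Canton in 1988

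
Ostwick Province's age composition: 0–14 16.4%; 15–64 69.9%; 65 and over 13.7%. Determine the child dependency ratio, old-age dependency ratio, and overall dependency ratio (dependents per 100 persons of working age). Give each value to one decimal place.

Youth dependency ratio = 16.4 / 69.9 × 100 = 23.5
Old-age dependency ratio = 13.7 / 69.9 × 100 = 19.6
Total dependency ratio = (16.4 + 13.7) / 69.9 × 100 = 30.1 / 69.9 × 100 = 43.1

Youth dependency ratio: 23.5
Old-age dependency ratio: 19.6
Total dependency ratio: 43.1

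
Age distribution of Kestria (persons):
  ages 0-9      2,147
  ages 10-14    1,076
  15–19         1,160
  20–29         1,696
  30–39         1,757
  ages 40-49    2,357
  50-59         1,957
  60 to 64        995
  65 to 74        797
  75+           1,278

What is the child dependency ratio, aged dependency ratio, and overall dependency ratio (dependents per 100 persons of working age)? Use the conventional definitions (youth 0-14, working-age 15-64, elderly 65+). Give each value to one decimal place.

Youth dependency ratio: 32.5
Old-age dependency ratio: 20.9
Total dependency ratio: 53.4

0–14: 2,147 + 1,076 = 3,223
15–64: 1,160 + 1,696 + 1,757 + 2,357 + 1,957 + 995 = 9,922
65+: 797 + 1,278 = 2,075
Youth dependency ratio = 3,223 / 9,922 × 100 = 32.5
Old-age dependency ratio = 2,075 / 9,922 × 100 = 20.9
Total dependency ratio = (3,223 + 2,075) / 9,922 × 100 = 5,298 / 9,922 × 100 = 53.4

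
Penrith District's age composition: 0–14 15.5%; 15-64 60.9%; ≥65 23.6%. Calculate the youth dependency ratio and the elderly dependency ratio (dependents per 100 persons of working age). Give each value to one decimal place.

Youth dependency ratio = 15.5 / 60.9 × 100 = 25.5
Old-age dependency ratio = 23.6 / 60.9 × 100 = 38.8

Youth dependency ratio: 25.5
Old-age dependency ratio: 38.8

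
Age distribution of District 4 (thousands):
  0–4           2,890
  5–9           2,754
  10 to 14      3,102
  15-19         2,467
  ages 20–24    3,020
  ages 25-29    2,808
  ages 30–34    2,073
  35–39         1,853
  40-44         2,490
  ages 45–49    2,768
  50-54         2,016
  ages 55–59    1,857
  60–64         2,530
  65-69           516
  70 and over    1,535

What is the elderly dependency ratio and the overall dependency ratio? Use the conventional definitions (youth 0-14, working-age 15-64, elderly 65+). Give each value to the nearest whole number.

Old-age dependency ratio: 9
Total dependency ratio: 45

0–14: 2,890 + 2,754 + 3,102 = 8,746
15–64: 2,467 + 3,020 + 2,808 + 2,073 + 1,853 + 2,490 + 2,768 + 2,016 + 1,857 + 2,530 = 23,882
65+: 516 + 1,535 = 2,051
Old-age dependency ratio = 2,051 / 23,882 × 100 = 9
Total dependency ratio = (8,746 + 2,051) / 23,882 × 100 = 10,797 / 23,882 × 100 = 45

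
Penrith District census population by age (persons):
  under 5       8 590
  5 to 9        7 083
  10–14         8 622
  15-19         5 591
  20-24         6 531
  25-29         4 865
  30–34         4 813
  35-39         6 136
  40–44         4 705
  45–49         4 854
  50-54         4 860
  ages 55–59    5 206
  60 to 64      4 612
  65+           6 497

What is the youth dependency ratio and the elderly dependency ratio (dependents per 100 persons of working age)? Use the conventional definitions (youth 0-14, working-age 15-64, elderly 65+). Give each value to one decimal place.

Youth dependency ratio: 46.6
Old-age dependency ratio: 12.5

0–14: 8 590 + 7 083 + 8 622 = 24 295
15–64: 5 591 + 6 531 + 4 865 + 4 813 + 6 136 + 4 705 + 4 854 + 4 860 + 5 206 + 4 612 = 52 173
65+: 6 497
Youth dependency ratio = 24 295 / 52 173 × 100 = 46.6
Old-age dependency ratio = 6 497 / 52 173 × 100 = 12.5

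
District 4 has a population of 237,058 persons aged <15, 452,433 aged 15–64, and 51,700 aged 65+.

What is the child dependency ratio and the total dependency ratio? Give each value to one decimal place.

Youth dependency ratio: 52.4
Total dependency ratio: 63.8

Youth dependency ratio = 237,058 / 452,433 × 100 = 52.4
Total dependency ratio = (237,058 + 51,700) / 452,433 × 100 = 288,758 / 452,433 × 100 = 63.8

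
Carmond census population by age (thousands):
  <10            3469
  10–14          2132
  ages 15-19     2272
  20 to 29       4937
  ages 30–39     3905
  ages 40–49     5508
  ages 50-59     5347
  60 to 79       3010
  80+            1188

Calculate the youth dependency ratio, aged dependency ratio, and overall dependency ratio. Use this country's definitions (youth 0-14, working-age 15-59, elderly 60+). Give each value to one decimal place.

Youth dependency ratio: 25.5
Old-age dependency ratio: 19.1
Total dependency ratio: 44.6

0–14: 3469 + 2132 = 5601
15–59: 2272 + 4937 + 3905 + 5508 + 5347 = 21969
60+: 3010 + 1188 = 4198
Youth dependency ratio = 5601 / 21969 × 100 = 25.5
Old-age dependency ratio = 4198 / 21969 × 100 = 19.1
Total dependency ratio = (5601 + 4198) / 21969 × 100 = 9799 / 21969 × 100 = 44.6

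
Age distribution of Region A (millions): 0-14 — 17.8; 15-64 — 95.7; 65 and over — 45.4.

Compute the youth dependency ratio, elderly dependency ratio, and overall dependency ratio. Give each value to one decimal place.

Youth dependency ratio = 17.8 / 95.7 × 100 = 18.6
Old-age dependency ratio = 45.4 / 95.7 × 100 = 47.4
Total dependency ratio = (17.8 + 45.4) / 95.7 × 100 = 63.2 / 95.7 × 100 = 66.0

Youth dependency ratio: 18.6
Old-age dependency ratio: 47.4
Total dependency ratio: 66.0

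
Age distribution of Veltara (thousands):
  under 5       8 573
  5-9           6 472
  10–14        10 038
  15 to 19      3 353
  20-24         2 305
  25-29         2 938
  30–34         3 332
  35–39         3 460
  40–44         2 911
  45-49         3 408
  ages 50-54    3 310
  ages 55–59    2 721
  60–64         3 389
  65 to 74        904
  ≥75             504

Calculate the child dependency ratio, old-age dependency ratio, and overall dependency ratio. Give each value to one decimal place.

0–14: 8 573 + 6 472 + 10 038 = 25 083
15–64: 3 353 + 2 305 + 2 938 + 3 332 + 3 460 + 2 911 + 3 408 + 3 310 + 2 721 + 3 389 = 31 127
65+: 904 + 504 = 1 408
Youth dependency ratio = 25 083 / 31 127 × 100 = 80.6
Old-age dependency ratio = 1 408 / 31 127 × 100 = 4.5
Total dependency ratio = (25 083 + 1 408) / 31 127 × 100 = 26 491 / 31 127 × 100 = 85.1

Youth dependency ratio: 80.6
Old-age dependency ratio: 4.5
Total dependency ratio: 85.1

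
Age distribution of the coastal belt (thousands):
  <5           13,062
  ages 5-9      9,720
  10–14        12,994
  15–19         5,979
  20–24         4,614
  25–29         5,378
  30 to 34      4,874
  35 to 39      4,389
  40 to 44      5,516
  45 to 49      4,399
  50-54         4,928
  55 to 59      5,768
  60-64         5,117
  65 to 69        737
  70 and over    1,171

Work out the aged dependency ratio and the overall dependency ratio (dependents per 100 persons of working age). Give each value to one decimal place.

Old-age dependency ratio: 3.7
Total dependency ratio: 73.9

0–14: 13,062 + 9,720 + 12,994 = 35,776
15–64: 5,979 + 4,614 + 5,378 + 4,874 + 4,389 + 5,516 + 4,399 + 4,928 + 5,768 + 5,117 = 50,962
65+: 737 + 1,171 = 1,908
Old-age dependency ratio = 1,908 / 50,962 × 100 = 3.7
Total dependency ratio = (35,776 + 1,908) / 50,962 × 100 = 37,684 / 50,962 × 100 = 73.9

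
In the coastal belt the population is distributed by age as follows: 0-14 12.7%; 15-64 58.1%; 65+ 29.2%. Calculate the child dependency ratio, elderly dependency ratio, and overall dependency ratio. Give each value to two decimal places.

Youth dependency ratio: 21.86
Old-age dependency ratio: 50.26
Total dependency ratio: 72.12

Youth dependency ratio = 12.7 / 58.1 × 100 = 21.86
Old-age dependency ratio = 29.2 / 58.1 × 100 = 50.26
Total dependency ratio = (12.7 + 29.2) / 58.1 × 100 = 41.9 / 58.1 × 100 = 72.12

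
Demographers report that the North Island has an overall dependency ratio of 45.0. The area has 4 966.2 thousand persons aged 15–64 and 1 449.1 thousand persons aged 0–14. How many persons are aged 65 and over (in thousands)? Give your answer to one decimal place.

Total dependency ratio = (youth + elderly) / working-age × 100
45.0 = (1 449.1 + E) / 4 966.2 × 100
⇒ 785.7

Aged 65 and over: 785.7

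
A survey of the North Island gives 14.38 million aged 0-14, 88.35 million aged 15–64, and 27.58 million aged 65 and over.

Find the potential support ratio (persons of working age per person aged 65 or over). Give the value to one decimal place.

Potential support ratio = 88.35 / 27.58 = 3.2

Potential support ratio: 3.2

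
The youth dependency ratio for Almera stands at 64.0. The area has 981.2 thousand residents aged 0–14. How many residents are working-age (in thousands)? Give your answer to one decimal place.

Youth dependency ratio = youth / working-age × 100
64.0 = 981.2 / W × 100
⇒ 1533.1

Working-age: 1533.1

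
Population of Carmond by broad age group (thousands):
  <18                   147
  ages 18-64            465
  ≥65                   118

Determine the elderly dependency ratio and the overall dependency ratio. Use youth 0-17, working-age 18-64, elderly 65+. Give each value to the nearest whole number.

Old-age dependency ratio: 25
Total dependency ratio: 57

Old-age dependency ratio = 118 / 465 × 100 = 25
Total dependency ratio = (147 + 118) / 465 × 100 = 265 / 465 × 100 = 57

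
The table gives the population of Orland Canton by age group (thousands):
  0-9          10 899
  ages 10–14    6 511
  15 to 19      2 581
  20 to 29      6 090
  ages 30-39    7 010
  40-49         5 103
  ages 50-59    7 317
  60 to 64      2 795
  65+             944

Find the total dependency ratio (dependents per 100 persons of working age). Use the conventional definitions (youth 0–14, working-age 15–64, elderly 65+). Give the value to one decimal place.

0–14: 10 899 + 6 511 = 17 410
15–64: 2 581 + 6 090 + 7 010 + 5 103 + 7 317 + 2 795 = 30 896
65+: 944
Total dependency ratio = (17 410 + 944) / 30 896 × 100 = 18 354 / 30 896 × 100 = 59.4

Total dependency ratio: 59.4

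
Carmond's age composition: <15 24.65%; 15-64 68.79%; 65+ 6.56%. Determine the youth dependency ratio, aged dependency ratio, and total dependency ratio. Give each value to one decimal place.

Youth dependency ratio = 24.65 / 68.79 × 100 = 35.8
Old-age dependency ratio = 6.56 / 68.79 × 100 = 9.5
Total dependency ratio = (24.65 + 6.56) / 68.79 × 100 = 31.21 / 68.79 × 100 = 45.4

Youth dependency ratio: 35.8
Old-age dependency ratio: 9.5
Total dependency ratio: 45.4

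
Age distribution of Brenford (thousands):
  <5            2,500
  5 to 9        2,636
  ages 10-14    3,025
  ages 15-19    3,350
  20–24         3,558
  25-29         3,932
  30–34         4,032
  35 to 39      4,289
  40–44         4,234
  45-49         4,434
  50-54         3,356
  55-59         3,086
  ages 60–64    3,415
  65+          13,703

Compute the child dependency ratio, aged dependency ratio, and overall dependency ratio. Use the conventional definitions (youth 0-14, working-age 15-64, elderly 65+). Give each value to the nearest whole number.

0–14: 2,500 + 2,636 + 3,025 = 8,161
15–64: 3,350 + 3,558 + 3,932 + 4,032 + 4,289 + 4,234 + 4,434 + 3,356 + 3,086 + 3,415 = 37,686
65+: 13,703
Youth dependency ratio = 8,161 / 37,686 × 100 = 22
Old-age dependency ratio = 13,703 / 37,686 × 100 = 36
Total dependency ratio = (8,161 + 13,703) / 37,686 × 100 = 21,864 / 37,686 × 100 = 58

Youth dependency ratio: 22
Old-age dependency ratio: 36
Total dependency ratio: 58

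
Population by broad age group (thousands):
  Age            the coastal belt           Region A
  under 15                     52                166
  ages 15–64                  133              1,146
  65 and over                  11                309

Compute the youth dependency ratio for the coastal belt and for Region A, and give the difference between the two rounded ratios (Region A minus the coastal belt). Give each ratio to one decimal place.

the coastal belt: 52 / 133 × 100 = 39.1
Region A: 166 / 1,146 × 100 = 14.5

the coastal belt: 39.1
Region A: 14.5
Difference: -24.6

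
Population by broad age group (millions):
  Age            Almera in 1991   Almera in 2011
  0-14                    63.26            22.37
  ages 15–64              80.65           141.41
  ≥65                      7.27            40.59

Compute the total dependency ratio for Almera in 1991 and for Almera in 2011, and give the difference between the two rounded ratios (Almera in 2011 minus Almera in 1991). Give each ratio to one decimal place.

Almera in 1991: 87.5
Almera in 2011: 44.5
Difference: -43.0

Almera in 1991: (63.26 + 7.27) / 80.65 × 100 = 70.53 / 80.65 × 100 = 87.5
Almera in 2011: (22.37 + 40.59) / 141.41 × 100 = 62.96 / 141.41 × 100 = 44.5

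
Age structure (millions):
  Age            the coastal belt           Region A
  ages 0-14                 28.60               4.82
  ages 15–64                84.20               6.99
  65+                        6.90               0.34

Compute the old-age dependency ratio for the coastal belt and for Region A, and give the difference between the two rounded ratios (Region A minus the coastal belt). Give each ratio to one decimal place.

the coastal belt: 8.2
Region A: 4.9
Difference: -3.3

the coastal belt: 6.90 / 84.20 × 100 = 8.2
Region A: 0.34 / 6.99 × 100 = 4.9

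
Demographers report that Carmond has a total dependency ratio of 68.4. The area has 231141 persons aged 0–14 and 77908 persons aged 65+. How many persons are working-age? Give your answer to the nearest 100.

Working-age: 451800

Total dependency ratio = (youth + elderly) / working-age × 100
68.4 = (231141 + 77908) / W × 100
⇒ 451800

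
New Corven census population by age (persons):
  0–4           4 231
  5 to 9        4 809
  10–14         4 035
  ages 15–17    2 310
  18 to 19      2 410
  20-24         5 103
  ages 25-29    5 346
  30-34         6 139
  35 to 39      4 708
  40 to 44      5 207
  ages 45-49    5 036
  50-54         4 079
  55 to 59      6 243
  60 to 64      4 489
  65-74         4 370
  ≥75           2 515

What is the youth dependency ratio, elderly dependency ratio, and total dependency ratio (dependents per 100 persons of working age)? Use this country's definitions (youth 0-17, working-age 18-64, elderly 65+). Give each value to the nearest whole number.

Youth dependency ratio: 32
Old-age dependency ratio: 14
Total dependency ratio: 46

0–17: 4 231 + 4 809 + 4 035 + 2 310 = 15 385
18–64: 2 410 + 5 103 + 5 346 + 6 139 + 4 708 + 5 207 + 5 036 + 4 079 + 6 243 + 4 489 = 48 760
65+: 4 370 + 2 515 = 6 885
Youth dependency ratio = 15 385 / 48 760 × 100 = 32
Old-age dependency ratio = 6 885 / 48 760 × 100 = 14
Total dependency ratio = (15 385 + 6 885) / 48 760 × 100 = 22 270 / 48 760 × 100 = 46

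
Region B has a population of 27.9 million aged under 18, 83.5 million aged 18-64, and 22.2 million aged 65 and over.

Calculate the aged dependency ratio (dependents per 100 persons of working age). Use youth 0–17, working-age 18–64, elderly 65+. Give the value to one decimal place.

Old-age dependency ratio = 22.2 / 83.5 × 100 = 26.6

Old-age dependency ratio: 26.6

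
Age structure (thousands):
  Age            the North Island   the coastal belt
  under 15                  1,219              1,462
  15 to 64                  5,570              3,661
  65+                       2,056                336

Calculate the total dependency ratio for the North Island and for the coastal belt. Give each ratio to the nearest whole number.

the North Island: 59
the coastal belt: 49

the North Island: (1,219 + 2,056) / 5,570 × 100 = 3,275 / 5,570 × 100 = 59
the coastal belt: (1,462 + 336) / 3,661 × 100 = 1,798 / 3,661 × 100 = 49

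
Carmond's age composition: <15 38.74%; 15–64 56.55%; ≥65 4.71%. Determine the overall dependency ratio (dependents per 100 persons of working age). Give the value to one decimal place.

Total dependency ratio = (38.74 + 4.71) / 56.55 × 100 = 43.45 / 56.55 × 100 = 76.8

Total dependency ratio: 76.8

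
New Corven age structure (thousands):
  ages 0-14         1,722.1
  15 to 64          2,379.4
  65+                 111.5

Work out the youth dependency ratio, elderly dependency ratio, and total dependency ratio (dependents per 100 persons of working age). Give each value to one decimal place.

Youth dependency ratio = 1,722.1 / 2,379.4 × 100 = 72.4
Old-age dependency ratio = 111.5 / 2,379.4 × 100 = 4.7
Total dependency ratio = (1,722.1 + 111.5) / 2,379.4 × 100 = 1,833.6 / 2,379.4 × 100 = 77.1

Youth dependency ratio: 72.4
Old-age dependency ratio: 4.7
Total dependency ratio: 77.1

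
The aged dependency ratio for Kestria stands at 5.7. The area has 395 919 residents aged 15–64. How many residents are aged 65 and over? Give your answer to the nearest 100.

Aged 65 and over: 22 600

Old-age dependency ratio = elderly / working-age × 100
5.7 = E / 395 919 × 100
⇒ 22 600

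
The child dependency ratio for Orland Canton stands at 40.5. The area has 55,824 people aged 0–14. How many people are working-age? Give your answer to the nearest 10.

Working-age: 137,840

Youth dependency ratio = youth / working-age × 100
40.5 = 55,824 / W × 100
⇒ 137,840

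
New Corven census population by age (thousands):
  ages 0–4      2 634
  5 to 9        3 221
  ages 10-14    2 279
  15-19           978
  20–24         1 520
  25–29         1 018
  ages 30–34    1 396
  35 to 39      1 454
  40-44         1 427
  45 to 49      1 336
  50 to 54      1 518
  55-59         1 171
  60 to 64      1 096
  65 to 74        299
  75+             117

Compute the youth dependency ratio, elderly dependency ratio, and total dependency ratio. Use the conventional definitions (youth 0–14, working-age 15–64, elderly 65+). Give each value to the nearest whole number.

0–14: 2 634 + 3 221 + 2 279 = 8 134
15–64: 978 + 1 520 + 1 018 + 1 396 + 1 454 + 1 427 + 1 336 + 1 518 + 1 171 + 1 096 = 12 914
65+: 299 + 117 = 416
Youth dependency ratio = 8 134 / 12 914 × 100 = 63
Old-age dependency ratio = 416 / 12 914 × 100 = 3
Total dependency ratio = (8 134 + 416) / 12 914 × 100 = 8 550 / 12 914 × 100 = 66

Youth dependency ratio: 63
Old-age dependency ratio: 3
Total dependency ratio: 66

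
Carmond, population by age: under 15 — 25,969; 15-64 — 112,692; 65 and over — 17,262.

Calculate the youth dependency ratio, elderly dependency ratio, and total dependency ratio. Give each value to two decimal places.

Youth dependency ratio = 25,969 / 112,692 × 100 = 23.04
Old-age dependency ratio = 17,262 / 112,692 × 100 = 15.32
Total dependency ratio = (25,969 + 17,262) / 112,692 × 100 = 43,231 / 112,692 × 100 = 38.36

Youth dependency ratio: 23.04
Old-age dependency ratio: 15.32
Total dependency ratio: 38.36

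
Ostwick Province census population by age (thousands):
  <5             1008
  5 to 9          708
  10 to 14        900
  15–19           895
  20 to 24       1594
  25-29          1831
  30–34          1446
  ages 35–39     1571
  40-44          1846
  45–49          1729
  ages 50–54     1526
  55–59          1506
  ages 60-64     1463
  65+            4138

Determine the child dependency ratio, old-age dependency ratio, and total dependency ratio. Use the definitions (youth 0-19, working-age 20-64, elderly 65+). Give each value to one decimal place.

0–19: 1008 + 708 + 900 + 895 = 3511
20–64: 1594 + 1831 + 1446 + 1571 + 1846 + 1729 + 1526 + 1506 + 1463 = 14512
65+: 4138
Youth dependency ratio = 3511 / 14512 × 100 = 24.2
Old-age dependency ratio = 4138 / 14512 × 100 = 28.5
Total dependency ratio = (3511 + 4138) / 14512 × 100 = 7649 / 14512 × 100 = 52.7

Youth dependency ratio: 24.2
Old-age dependency ratio: 28.5
Total dependency ratio: 52.7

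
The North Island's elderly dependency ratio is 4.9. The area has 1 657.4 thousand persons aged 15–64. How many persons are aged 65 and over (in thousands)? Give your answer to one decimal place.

Aged 65 and over: 81.2

Old-age dependency ratio = elderly / working-age × 100
4.9 = E / 1 657.4 × 100
⇒ 81.2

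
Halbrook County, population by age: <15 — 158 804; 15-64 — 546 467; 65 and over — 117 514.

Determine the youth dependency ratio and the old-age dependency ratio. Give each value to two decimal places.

Youth dependency ratio = 158 804 / 546 467 × 100 = 29.06
Old-age dependency ratio = 117 514 / 546 467 × 100 = 21.50

Youth dependency ratio: 29.06
Old-age dependency ratio: 21.50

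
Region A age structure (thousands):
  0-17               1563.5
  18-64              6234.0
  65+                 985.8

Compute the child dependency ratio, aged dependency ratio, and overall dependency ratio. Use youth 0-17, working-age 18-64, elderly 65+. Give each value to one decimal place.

Youth dependency ratio = 1563.5 / 6234.0 × 100 = 25.1
Old-age dependency ratio = 985.8 / 6234.0 × 100 = 15.8
Total dependency ratio = (1563.5 + 985.8) / 6234.0 × 100 = 2549.3 / 6234.0 × 100 = 40.9

Youth dependency ratio: 25.1
Old-age dependency ratio: 15.8
Total dependency ratio: 40.9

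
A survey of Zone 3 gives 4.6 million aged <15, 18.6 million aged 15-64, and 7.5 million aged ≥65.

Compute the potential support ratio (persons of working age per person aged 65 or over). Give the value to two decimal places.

Potential support ratio: 2.48

Potential support ratio = 18.6 / 7.5 = 2.48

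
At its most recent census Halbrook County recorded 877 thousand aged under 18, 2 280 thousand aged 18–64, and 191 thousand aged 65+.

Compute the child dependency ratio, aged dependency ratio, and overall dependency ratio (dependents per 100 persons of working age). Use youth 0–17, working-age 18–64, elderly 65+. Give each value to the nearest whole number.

Youth dependency ratio: 38
Old-age dependency ratio: 8
Total dependency ratio: 47

Youth dependency ratio = 877 / 2 280 × 100 = 38
Old-age dependency ratio = 191 / 2 280 × 100 = 8
Total dependency ratio = (877 + 191) / 2 280 × 100 = 1 068 / 2 280 × 100 = 47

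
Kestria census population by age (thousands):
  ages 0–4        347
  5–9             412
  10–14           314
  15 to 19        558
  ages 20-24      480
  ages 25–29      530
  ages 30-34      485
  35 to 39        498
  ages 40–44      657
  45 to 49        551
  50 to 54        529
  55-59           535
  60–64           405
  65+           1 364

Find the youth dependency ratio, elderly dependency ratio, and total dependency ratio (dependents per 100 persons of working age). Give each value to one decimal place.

Youth dependency ratio: 20.5
Old-age dependency ratio: 26.1
Total dependency ratio: 46.6

0–14: 347 + 412 + 314 = 1 073
15–64: 558 + 480 + 530 + 485 + 498 + 657 + 551 + 529 + 535 + 405 = 5 228
65+: 1 364
Youth dependency ratio = 1 073 / 5 228 × 100 = 20.5
Old-age dependency ratio = 1 364 / 5 228 × 100 = 26.1
Total dependency ratio = (1 073 + 1 364) / 5 228 × 100 = 2 437 / 5 228 × 100 = 46.6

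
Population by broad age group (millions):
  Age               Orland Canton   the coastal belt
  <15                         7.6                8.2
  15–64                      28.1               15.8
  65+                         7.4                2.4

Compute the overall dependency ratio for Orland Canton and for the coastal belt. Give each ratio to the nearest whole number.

Orland Canton: (7.6 + 7.4) / 28.1 × 100 = 15.0 / 28.1 × 100 = 53
the coastal belt: (8.2 + 2.4) / 15.8 × 100 = 10.6 / 15.8 × 100 = 67

Orland Canton: 53
the coastal belt: 67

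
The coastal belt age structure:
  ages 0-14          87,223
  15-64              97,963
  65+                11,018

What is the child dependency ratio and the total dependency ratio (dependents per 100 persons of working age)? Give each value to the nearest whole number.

Youth dependency ratio = 87,223 / 97,963 × 100 = 89
Total dependency ratio = (87,223 + 11,018) / 97,963 × 100 = 98,241 / 97,963 × 100 = 100

Youth dependency ratio: 89
Total dependency ratio: 100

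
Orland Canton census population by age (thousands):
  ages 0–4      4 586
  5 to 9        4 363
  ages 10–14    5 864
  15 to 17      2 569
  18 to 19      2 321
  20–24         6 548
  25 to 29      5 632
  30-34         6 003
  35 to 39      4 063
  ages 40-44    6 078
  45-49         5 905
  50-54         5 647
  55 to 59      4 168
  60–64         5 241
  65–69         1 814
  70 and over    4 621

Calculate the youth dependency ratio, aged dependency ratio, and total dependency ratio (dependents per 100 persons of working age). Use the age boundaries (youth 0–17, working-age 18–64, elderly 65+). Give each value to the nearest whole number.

Youth dependency ratio: 34
Old-age dependency ratio: 12
Total dependency ratio: 46

0–17: 4 586 + 4 363 + 5 864 + 2 569 = 17 382
18–64: 2 321 + 6 548 + 5 632 + 6 003 + 4 063 + 6 078 + 5 905 + 5 647 + 4 168 + 5 241 = 51 606
65+: 1 814 + 4 621 = 6 435
Youth dependency ratio = 17 382 / 51 606 × 100 = 34
Old-age dependency ratio = 6 435 / 51 606 × 100 = 12
Total dependency ratio = (17 382 + 6 435) / 51 606 × 100 = 23 817 / 51 606 × 100 = 46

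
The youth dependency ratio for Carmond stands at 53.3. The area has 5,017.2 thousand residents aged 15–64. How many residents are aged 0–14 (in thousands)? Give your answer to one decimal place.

Youth dependency ratio = youth / working-age × 100
53.3 = Y / 5,017.2 × 100
⇒ 2,674.2

Aged 0–14: 2,674.2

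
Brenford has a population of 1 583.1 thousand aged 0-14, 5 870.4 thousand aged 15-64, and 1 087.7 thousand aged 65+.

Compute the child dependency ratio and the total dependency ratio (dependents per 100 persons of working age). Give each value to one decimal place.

Youth dependency ratio: 27.0
Total dependency ratio: 45.5

Youth dependency ratio = 1 583.1 / 5 870.4 × 100 = 27.0
Total dependency ratio = (1 583.1 + 1 087.7) / 5 870.4 × 100 = 2 670.8 / 5 870.4 × 100 = 45.5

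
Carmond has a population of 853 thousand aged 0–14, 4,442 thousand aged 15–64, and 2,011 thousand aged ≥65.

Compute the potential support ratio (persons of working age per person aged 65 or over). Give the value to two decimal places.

Potential support ratio = 4,442 / 2,011 = 2.21

Potential support ratio: 2.21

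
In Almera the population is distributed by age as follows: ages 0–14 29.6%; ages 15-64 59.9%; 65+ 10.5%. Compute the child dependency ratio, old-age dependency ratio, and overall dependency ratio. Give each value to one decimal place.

Youth dependency ratio = 29.6 / 59.9 × 100 = 49.4
Old-age dependency ratio = 10.5 / 59.9 × 100 = 17.5
Total dependency ratio = (29.6 + 10.5) / 59.9 × 100 = 40.1 / 59.9 × 100 = 66.9

Youth dependency ratio: 49.4
Old-age dependency ratio: 17.5
Total dependency ratio: 66.9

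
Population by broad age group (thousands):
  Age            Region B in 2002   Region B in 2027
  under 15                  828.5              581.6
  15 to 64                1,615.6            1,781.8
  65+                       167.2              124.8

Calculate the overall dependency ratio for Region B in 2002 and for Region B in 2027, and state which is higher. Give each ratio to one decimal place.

Region B in 2002: 61.6
Region B in 2027: 39.6
Higher: Region B in 2002

Region B in 2002: (828.5 + 167.2) / 1,615.6 × 100 = 995.7 / 1,615.6 × 100 = 61.6
Region B in 2027: (581.6 + 124.8) / 1,781.8 × 100 = 706.4 / 1,781.8 × 100 = 39.6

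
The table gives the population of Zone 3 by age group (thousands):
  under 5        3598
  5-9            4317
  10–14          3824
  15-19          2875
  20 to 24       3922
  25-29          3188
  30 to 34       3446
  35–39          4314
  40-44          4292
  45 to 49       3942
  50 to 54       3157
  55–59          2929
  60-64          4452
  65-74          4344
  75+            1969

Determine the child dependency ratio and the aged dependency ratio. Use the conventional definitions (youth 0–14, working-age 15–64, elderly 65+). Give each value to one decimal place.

Youth dependency ratio: 32.1
Old-age dependency ratio: 17.3

0–14: 3598 + 4317 + 3824 = 11739
15–64: 2875 + 3922 + 3188 + 3446 + 4314 + 4292 + 3942 + 3157 + 2929 + 4452 = 36517
65+: 4344 + 1969 = 6313
Youth dependency ratio = 11739 / 36517 × 100 = 32.1
Old-age dependency ratio = 6313 / 36517 × 100 = 17.3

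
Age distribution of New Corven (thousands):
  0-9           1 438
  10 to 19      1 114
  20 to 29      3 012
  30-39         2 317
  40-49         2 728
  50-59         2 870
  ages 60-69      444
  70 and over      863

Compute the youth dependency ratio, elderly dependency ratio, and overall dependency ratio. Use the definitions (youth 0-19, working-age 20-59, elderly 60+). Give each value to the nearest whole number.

Youth dependency ratio: 23
Old-age dependency ratio: 12
Total dependency ratio: 35

0–19: 1 438 + 1 114 = 2 552
20–59: 3 012 + 2 317 + 2 728 + 2 870 = 10 927
60+: 444 + 863 = 1 307
Youth dependency ratio = 2 552 / 10 927 × 100 = 23
Old-age dependency ratio = 1 307 / 10 927 × 100 = 12
Total dependency ratio = (2 552 + 1 307) / 10 927 × 100 = 3 859 / 10 927 × 100 = 35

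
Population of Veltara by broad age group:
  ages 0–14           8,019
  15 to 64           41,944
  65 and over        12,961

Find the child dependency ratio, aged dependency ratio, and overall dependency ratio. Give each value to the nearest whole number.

Youth dependency ratio: 19
Old-age dependency ratio: 31
Total dependency ratio: 50

Youth dependency ratio = 8,019 / 41,944 × 100 = 19
Old-age dependency ratio = 12,961 / 41,944 × 100 = 31
Total dependency ratio = (8,019 + 12,961) / 41,944 × 100 = 20,980 / 41,944 × 100 = 50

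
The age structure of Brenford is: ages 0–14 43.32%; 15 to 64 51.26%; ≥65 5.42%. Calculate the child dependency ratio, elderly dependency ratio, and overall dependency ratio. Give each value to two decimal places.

Youth dependency ratio: 84.51
Old-age dependency ratio: 10.57
Total dependency ratio: 95.08

Youth dependency ratio = 43.32 / 51.26 × 100 = 84.51
Old-age dependency ratio = 5.42 / 51.26 × 100 = 10.57
Total dependency ratio = (43.32 + 5.42) / 51.26 × 100 = 48.74 / 51.26 × 100 = 95.08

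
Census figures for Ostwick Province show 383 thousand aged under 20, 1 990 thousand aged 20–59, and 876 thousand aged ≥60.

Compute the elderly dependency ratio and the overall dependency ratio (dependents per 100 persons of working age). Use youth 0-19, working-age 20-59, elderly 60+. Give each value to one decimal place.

Old-age dependency ratio: 44.0
Total dependency ratio: 63.3

Old-age dependency ratio = 876 / 1 990 × 100 = 44.0
Total dependency ratio = (383 + 876) / 1 990 × 100 = 1 259 / 1 990 × 100 = 63.3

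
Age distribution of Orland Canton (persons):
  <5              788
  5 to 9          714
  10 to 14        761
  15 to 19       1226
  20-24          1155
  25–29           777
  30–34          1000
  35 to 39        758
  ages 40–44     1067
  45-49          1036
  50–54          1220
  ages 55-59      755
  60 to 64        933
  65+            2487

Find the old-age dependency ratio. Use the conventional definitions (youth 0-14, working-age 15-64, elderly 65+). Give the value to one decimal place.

0–14: 788 + 714 + 761 = 2263
15–64: 1226 + 1155 + 777 + 1000 + 758 + 1067 + 1036 + 1220 + 755 + 933 = 9927
65+: 2487
Old-age dependency ratio = 2487 / 9927 × 100 = 25.1

Old-age dependency ratio: 25.1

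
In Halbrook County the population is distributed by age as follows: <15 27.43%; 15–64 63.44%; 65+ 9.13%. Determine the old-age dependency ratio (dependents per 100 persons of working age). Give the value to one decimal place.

Old-age dependency ratio: 14.4

Old-age dependency ratio = 9.13 / 63.44 × 100 = 14.4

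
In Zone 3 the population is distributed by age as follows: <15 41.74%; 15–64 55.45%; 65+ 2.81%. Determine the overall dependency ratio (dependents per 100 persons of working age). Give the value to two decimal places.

Total dependency ratio = (41.74 + 2.81) / 55.45 × 100 = 44.55 / 55.45 × 100 = 80.34

Total dependency ratio: 80.34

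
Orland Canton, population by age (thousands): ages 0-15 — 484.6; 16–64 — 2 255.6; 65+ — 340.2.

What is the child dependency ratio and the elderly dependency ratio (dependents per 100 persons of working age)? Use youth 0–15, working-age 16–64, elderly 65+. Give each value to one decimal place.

Youth dependency ratio: 21.5
Old-age dependency ratio: 15.1

Youth dependency ratio = 484.6 / 2 255.6 × 100 = 21.5
Old-age dependency ratio = 340.2 / 2 255.6 × 100 = 15.1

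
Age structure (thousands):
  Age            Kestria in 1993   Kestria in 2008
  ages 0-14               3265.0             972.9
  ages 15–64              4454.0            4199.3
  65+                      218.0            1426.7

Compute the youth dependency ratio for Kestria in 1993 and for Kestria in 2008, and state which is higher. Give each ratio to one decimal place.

Kestria in 1993: 3265.0 / 4454.0 × 100 = 73.3
Kestria in 2008: 972.9 / 4199.3 × 100 = 23.2

Kestria in 1993: 73.3
Kestria in 2008: 23.2
Higher: Kestria in 1993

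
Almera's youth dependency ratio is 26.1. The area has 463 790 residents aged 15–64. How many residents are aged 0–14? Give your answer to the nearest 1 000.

Youth dependency ratio = youth / working-age × 100
26.1 = Y / 463 790 × 100
⇒ 121 000

Aged 0–14: 121 000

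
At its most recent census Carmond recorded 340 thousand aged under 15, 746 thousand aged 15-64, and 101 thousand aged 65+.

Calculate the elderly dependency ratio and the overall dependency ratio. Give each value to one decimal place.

Old-age dependency ratio = 101 / 746 × 100 = 13.5
Total dependency ratio = (340 + 101) / 746 × 100 = 441 / 746 × 100 = 59.1

Old-age dependency ratio: 13.5
Total dependency ratio: 59.1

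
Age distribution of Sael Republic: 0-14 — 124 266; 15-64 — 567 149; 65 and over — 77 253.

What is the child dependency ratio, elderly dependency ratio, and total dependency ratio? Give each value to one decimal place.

Youth dependency ratio = 124 266 / 567 149 × 100 = 21.9
Old-age dependency ratio = 77 253 / 567 149 × 100 = 13.6
Total dependency ratio = (124 266 + 77 253) / 567 149 × 100 = 201 519 / 567 149 × 100 = 35.5

Youth dependency ratio: 21.9
Old-age dependency ratio: 13.6
Total dependency ratio: 35.5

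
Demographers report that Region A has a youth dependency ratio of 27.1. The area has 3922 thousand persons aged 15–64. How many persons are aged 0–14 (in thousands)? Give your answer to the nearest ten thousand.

Youth dependency ratio = youth / working-age × 100
27.1 = Y / 3922 × 100
⇒ 1060

Aged 0–14: 1060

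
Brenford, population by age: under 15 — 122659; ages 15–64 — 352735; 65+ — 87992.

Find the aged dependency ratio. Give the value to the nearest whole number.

Old-age dependency ratio = 87992 / 352735 × 100 = 25

Old-age dependency ratio: 25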